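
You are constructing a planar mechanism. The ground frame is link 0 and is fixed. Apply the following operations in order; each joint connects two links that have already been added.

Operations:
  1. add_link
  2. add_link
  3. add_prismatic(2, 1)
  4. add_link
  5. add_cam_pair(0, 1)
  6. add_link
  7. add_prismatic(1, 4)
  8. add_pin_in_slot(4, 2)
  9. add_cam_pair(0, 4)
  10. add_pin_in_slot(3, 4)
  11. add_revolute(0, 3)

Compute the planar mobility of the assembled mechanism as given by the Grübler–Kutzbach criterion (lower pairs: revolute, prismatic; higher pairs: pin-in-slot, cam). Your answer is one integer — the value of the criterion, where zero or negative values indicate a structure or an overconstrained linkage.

M = 2

ground; <1,0,0>
#1 <2,0,0>
#2 <3,0,0>
P:2↔1 J1 <3,1,0>
#3 <4,1,0>
C:0↔1 J2 <4,1,1>
#4 <5,1,1>
P:1↔4 J1 <5,2,1>
PS:4↔2 J2 <5,2,2>
C:0↔4 J2 <5,2,3>
PS:3↔4 J2 <5,2,4>
R:0↔3 J1 <5,3,4>
3×4 − 2×3 − 1×4 = 2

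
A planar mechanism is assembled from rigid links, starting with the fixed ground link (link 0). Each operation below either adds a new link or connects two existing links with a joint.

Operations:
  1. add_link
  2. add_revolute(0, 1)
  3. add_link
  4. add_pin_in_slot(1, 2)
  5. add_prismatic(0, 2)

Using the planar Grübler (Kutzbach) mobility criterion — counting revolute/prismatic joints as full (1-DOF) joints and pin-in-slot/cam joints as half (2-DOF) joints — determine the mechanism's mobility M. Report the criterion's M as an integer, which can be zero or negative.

M = 1

link 0 = ground. State L|J1|J2 = 1|0|0
+link1  2|0|0
R(0,1) f=1→J1  2|1|0
+link2  3|1|0
PS(1,2) f=2→J2  3|1|1
P(0,2) f=1→J1  3|2|1
M = 3(3−1)−2·2−1 = 6−4−1 = 1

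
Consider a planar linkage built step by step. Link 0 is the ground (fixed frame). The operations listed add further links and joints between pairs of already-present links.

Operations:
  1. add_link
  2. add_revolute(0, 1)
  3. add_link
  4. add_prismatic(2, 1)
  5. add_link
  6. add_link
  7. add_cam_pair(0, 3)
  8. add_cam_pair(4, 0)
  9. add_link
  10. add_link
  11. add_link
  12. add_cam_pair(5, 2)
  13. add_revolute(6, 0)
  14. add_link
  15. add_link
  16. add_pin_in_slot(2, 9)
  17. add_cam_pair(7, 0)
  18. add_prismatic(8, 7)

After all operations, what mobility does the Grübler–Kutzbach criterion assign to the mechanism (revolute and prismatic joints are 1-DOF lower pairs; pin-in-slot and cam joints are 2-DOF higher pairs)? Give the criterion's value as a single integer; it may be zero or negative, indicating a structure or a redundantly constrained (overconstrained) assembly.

M = 14

[1;0;0] (link 0 is ground)
L+ [2;0;0]
R(0,1)∈J1 [2;1;0]
L+ [3;1;0]
P(2,1)∈J1 [3;2;0]
L+ [4;2;0]
L+ [5;2;0]
C(0,3)∈J2 [5;2;1]
C(4,0)∈J2 [5;2;2]
L+ [6;2;2]
L+ [7;2;2]
L+ [8;2;2]
C(5,2)∈J2 [8;2;3]
R(6,0)∈J1 [8;3;3]
L+ [9;3;3]
L+ [10;3;3]
PS(2,9)∈J2 [10;3;4]
C(7,0)∈J2 [10;3;5]
P(8,7)∈J1 [10;4;5]
mobility = 27 − 8 − 5 = 14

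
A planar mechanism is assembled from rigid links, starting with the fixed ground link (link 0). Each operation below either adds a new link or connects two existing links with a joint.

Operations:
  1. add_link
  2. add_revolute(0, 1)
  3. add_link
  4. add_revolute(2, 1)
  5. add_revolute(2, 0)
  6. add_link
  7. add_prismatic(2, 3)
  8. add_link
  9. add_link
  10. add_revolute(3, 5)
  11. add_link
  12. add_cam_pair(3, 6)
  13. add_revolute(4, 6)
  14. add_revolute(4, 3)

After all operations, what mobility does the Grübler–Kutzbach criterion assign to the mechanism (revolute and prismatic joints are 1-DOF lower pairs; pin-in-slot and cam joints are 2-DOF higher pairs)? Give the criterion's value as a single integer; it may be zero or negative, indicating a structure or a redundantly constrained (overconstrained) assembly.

M = 3

link 0 = ground. State L|J1|J2 = 1|0|0
+link1  2|0|0
R(0,1) f=1→J1  2|1|0
+link2  3|1|0
R(2,1) f=1→J1  3|2|0
R(2,0) f=1→J1  3|3|0
+link3  4|3|0
P(2,3) f=1→J1  4|4|0
+link4  5|4|0
+link5  6|4|0
R(3,5) f=1→J1  6|5|0
+link6  7|5|0
C(3,6) f=2→J2  7|5|1
R(4,6) f=1→J1  7|6|1
R(4,3) f=1→J1  7|7|1
M = 3(7−1)−2·7−1 = 18−14−1 = 3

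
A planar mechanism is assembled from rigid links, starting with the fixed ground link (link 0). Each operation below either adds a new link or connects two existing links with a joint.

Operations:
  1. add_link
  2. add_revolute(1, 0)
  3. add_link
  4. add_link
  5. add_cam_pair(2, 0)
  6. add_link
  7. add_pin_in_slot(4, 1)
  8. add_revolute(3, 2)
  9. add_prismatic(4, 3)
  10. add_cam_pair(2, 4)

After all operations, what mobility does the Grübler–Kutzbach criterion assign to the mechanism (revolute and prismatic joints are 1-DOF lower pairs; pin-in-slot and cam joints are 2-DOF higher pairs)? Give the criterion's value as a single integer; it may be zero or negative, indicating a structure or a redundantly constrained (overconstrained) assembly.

[1;0;0] (link 0 is ground)
L+ [2;0;0]
R(1,0)∈J1 [2;1;0]
L+ [3;1;0]
L+ [4;1;0]
C(2,0)∈J2 [4;1;1]
L+ [5;1;1]
PS(4,1)∈J2 [5;1;2]
R(3,2)∈J1 [5;2;2]
P(4,3)∈J1 [5;3;2]
C(2,4)∈J2 [5;3;3]
mobility = 12 − 6 − 3 = 3

M = 3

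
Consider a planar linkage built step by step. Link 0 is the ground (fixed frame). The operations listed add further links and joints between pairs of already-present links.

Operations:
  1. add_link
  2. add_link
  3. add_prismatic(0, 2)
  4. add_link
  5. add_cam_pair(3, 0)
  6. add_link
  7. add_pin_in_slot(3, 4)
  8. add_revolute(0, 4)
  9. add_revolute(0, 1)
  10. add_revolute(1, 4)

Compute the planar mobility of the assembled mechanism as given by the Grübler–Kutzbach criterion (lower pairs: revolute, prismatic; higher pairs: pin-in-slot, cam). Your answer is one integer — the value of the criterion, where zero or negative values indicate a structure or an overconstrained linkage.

L=1 J1=0 J2=0
add link → L=2 J1=0 J2=0
add link → L=3 J1=0 J2=0
P@0,2 dof=1 J1 → L=3 J1=1 J2=0
add link → L=4 J1=1 J2=0
C@3,0 dof=2 J2 → L=4 J1=1 J2=1
add link → L=5 J1=1 J2=1
PS@3,4 dof=2 J2 → L=5 J1=1 J2=2
R@0,4 dof=1 J1 → L=5 J1=2 J2=2
R@0,1 dof=1 J1 → L=5 J1=3 J2=2
R@1,4 dof=1 J1 → L=5 J1=4 J2=2
M=3(L−1)−2J1−J2=3·4−2·4−2=2

M = 2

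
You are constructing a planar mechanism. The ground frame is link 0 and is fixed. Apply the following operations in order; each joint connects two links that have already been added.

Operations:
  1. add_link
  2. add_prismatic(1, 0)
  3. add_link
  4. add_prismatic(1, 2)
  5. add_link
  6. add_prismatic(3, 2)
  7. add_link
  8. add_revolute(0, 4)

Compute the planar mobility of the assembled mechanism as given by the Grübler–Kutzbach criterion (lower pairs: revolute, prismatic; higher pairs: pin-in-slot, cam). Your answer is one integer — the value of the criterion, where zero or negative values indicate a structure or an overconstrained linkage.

ground; <1,0,0>
#1 <2,0,0>
P:1↔0 J1 <2,1,0>
#2 <3,1,0>
P:1↔2 J1 <3,2,0>
#3 <4,2,0>
P:3↔2 J1 <4,3,0>
#4 <5,3,0>
R:0↔4 J1 <5,4,0>
3×4 − 2×4 − 1×0 = 4

M = 4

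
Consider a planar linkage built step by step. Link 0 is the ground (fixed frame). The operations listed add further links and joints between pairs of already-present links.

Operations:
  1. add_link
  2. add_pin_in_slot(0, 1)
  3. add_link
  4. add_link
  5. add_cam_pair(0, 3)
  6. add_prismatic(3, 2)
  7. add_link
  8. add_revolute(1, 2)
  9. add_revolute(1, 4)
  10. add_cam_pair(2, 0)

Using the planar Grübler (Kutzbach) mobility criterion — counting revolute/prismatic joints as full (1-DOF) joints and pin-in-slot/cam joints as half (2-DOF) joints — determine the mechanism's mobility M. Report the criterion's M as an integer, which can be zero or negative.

M = 3

[1;0;0] (link 0 is ground)
L+ [2;0;0]
PS(0,1)∈J2 [2;0;1]
L+ [3;0;1]
L+ [4;0;1]
C(0,3)∈J2 [4;0;2]
P(3,2)∈J1 [4;1;2]
L+ [5;1;2]
R(1,2)∈J1 [5;2;2]
R(1,4)∈J1 [5;3;2]
C(2,0)∈J2 [5;3;3]
mobility = 12 − 6 − 3 = 3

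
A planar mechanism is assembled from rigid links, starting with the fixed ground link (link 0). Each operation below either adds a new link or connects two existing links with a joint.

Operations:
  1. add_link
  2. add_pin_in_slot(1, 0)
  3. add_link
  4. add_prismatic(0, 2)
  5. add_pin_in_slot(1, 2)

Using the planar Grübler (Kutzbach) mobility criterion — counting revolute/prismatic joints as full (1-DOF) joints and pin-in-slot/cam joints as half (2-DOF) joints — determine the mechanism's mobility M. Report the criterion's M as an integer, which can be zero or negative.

(L,J1,J2)=(1,0,0); link0 fixed
link1: (2,0,0)
PS 1-0 [J2]: (2,0,1)
link2: (3,0,1)
P 0-2 [J1]: (3,1,1)
PS 1-2 [J2]: (3,1,2)
Grübler: 3·2 − 2·1 − 2 = 2

M = 2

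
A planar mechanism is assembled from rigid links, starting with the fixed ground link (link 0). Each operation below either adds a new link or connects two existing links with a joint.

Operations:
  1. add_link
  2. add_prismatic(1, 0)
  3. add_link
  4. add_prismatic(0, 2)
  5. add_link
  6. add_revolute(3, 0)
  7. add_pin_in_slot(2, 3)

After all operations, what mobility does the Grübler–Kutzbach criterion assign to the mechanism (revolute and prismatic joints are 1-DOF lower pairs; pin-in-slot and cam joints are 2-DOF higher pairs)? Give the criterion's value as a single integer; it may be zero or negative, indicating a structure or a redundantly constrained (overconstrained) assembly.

M = 2

ground; <1,0,0>
#1 <2,0,0>
P:1↔0 J1 <2,1,0>
#2 <3,1,0>
P:0↔2 J1 <3,2,0>
#3 <4,2,0>
R:3↔0 J1 <4,3,0>
PS:2↔3 J2 <4,3,1>
3×3 − 2×3 − 1×1 = 2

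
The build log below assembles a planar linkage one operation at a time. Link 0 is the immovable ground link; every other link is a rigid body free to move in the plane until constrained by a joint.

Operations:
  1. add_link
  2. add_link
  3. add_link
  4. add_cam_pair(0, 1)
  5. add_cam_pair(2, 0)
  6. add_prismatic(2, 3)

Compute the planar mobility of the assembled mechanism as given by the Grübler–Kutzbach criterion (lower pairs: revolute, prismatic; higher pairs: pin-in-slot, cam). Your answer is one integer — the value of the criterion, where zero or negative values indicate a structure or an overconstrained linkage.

link 0 = ground. State L|J1|J2 = 1|0|0
+link1  2|0|0
+link2  3|0|0
+link3  4|0|0
C(0,1) f=2→J2  4|0|1
C(2,0) f=2→J2  4|0|2
P(2,3) f=1→J1  4|1|2
M = 3(4−1)−2·1−2 = 9−2−2 = 5

M = 5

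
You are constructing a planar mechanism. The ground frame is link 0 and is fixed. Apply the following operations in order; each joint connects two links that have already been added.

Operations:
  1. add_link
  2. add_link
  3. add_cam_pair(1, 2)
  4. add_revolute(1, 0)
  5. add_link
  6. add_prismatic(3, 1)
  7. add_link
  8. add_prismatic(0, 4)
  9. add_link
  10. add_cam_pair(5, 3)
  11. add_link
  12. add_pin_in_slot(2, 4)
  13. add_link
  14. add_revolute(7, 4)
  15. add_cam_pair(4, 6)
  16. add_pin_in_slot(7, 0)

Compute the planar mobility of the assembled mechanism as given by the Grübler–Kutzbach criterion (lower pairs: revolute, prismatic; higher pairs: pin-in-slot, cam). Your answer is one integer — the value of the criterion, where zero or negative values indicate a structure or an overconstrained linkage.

[1;0;0] (link 0 is ground)
L+ [2;0;0]
L+ [3;0;0]
C(1,2)∈J2 [3;0;1]
R(1,0)∈J1 [3;1;1]
L+ [4;1;1]
P(3,1)∈J1 [4;2;1]
L+ [5;2;1]
P(0,4)∈J1 [5;3;1]
L+ [6;3;1]
C(5,3)∈J2 [6;3;2]
L+ [7;3;2]
PS(2,4)∈J2 [7;3;3]
L+ [8;3;3]
R(7,4)∈J1 [8;4;3]
C(4,6)∈J2 [8;4;4]
PS(7,0)∈J2 [8;4;5]
mobility = 21 − 8 − 5 = 8

M = 8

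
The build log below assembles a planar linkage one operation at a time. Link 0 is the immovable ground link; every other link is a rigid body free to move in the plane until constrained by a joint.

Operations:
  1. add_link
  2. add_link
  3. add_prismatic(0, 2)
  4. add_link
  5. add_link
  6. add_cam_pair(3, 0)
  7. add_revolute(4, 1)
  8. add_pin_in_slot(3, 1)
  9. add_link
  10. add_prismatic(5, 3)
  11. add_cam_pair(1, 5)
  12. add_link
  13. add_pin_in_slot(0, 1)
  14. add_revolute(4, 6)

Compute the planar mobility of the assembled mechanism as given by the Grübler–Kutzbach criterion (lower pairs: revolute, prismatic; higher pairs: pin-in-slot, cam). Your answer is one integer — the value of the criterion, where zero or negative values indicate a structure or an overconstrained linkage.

link 0 = ground. State L|J1|J2 = 1|0|0
+link1  2|0|0
+link2  3|0|0
P(0,2) f=1→J1  3|1|0
+link3  4|1|0
+link4  5|1|0
C(3,0) f=2→J2  5|1|1
R(4,1) f=1→J1  5|2|1
PS(3,1) f=2→J2  5|2|2
+link5  6|2|2
P(5,3) f=1→J1  6|3|2
C(1,5) f=2→J2  6|3|3
+link6  7|3|3
PS(0,1) f=2→J2  7|3|4
R(4,6) f=1→J1  7|4|4
M = 3(7−1)−2·4−4 = 18−8−4 = 6

M = 6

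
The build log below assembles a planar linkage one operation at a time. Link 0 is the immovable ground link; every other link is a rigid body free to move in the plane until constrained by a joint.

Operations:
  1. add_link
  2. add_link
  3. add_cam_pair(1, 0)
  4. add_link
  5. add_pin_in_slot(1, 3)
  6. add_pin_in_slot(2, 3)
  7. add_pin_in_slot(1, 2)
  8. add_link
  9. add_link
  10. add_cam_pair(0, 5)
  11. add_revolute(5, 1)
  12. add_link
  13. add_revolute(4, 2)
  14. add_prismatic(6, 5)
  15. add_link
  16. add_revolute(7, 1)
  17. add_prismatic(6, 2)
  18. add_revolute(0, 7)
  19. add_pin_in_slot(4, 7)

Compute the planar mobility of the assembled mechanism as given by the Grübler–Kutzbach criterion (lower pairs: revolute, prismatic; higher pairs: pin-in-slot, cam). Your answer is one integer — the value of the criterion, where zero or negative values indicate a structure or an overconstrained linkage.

M = 3

link 0 = ground. State L|J1|J2 = 1|0|0
+link1  2|0|0
+link2  3|0|0
C(1,0) f=2→J2  3|0|1
+link3  4|0|1
PS(1,3) f=2→J2  4|0|2
PS(2,3) f=2→J2  4|0|3
PS(1,2) f=2→J2  4|0|4
+link4  5|0|4
+link5  6|0|4
C(0,5) f=2→J2  6|0|5
R(5,1) f=1→J1  6|1|5
+link6  7|1|5
R(4,2) f=1→J1  7|2|5
P(6,5) f=1→J1  7|3|5
+link7  8|3|5
R(7,1) f=1→J1  8|4|5
P(6,2) f=1→J1  8|5|5
R(0,7) f=1→J1  8|6|5
PS(4,7) f=2→J2  8|6|6
M = 3(8−1)−2·6−6 = 21−12−6 = 3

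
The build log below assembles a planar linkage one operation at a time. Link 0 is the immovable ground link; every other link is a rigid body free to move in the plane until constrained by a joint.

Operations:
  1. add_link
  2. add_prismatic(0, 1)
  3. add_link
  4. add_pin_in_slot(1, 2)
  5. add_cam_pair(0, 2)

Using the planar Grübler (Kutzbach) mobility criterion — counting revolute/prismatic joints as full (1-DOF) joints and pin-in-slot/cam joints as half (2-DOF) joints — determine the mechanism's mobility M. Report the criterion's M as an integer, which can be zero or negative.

M = 2

link 0 = ground. State L|J1|J2 = 1|0|0
+link1  2|0|0
P(0,1) f=1→J1  2|1|0
+link2  3|1|0
PS(1,2) f=2→J2  3|1|1
C(0,2) f=2→J2  3|1|2
M = 3(3−1)−2·1−2 = 6−2−2 = 2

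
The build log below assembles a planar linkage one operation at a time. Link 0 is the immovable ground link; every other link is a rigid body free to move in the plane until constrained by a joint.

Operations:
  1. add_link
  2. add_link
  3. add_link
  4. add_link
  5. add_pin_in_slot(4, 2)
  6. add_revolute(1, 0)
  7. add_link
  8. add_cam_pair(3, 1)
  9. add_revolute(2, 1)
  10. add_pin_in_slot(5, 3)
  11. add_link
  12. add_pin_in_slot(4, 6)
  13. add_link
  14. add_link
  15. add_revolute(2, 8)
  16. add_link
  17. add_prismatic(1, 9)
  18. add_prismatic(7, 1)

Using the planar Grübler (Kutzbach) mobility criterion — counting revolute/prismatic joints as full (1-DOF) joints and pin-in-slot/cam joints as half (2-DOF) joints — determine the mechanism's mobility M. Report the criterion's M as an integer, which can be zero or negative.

M = 13

(L,J1,J2)=(1,0,0); link0 fixed
link1: (2,0,0)
link2: (3,0,0)
link3: (4,0,0)
link4: (5,0,0)
PS 4-2 [J2]: (5,0,1)
R 1-0 [J1]: (5,1,1)
link5: (6,1,1)
C 3-1 [J2]: (6,1,2)
R 2-1 [J1]: (6,2,2)
PS 5-3 [J2]: (6,2,3)
link6: (7,2,3)
PS 4-6 [J2]: (7,2,4)
link7: (8,2,4)
link8: (9,2,4)
R 2-8 [J1]: (9,3,4)
link9: (10,3,4)
P 1-9 [J1]: (10,4,4)
P 7-1 [J1]: (10,5,4)
Grübler: 3·9 − 2·5 − 4 = 13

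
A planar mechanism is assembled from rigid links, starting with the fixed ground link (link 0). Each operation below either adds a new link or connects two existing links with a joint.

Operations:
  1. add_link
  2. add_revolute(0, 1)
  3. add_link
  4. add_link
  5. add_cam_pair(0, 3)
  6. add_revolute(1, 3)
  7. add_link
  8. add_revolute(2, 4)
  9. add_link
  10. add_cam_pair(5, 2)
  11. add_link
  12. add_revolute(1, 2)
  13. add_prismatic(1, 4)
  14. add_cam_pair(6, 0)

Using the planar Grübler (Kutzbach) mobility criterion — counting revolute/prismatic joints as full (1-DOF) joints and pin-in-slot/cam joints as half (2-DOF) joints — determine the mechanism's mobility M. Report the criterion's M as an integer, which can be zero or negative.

link 0 = ground. State L|J1|J2 = 1|0|0
+link1  2|0|0
R(0,1) f=1→J1  2|1|0
+link2  3|1|0
+link3  4|1|0
C(0,3) f=2→J2  4|1|1
R(1,3) f=1→J1  4|2|1
+link4  5|2|1
R(2,4) f=1→J1  5|3|1
+link5  6|3|1
C(5,2) f=2→J2  6|3|2
+link6  7|3|2
R(1,2) f=1→J1  7|4|2
P(1,4) f=1→J1  7|5|2
C(6,0) f=2→J2  7|5|3
M = 3(7−1)−2·5−3 = 18−10−3 = 5

M = 5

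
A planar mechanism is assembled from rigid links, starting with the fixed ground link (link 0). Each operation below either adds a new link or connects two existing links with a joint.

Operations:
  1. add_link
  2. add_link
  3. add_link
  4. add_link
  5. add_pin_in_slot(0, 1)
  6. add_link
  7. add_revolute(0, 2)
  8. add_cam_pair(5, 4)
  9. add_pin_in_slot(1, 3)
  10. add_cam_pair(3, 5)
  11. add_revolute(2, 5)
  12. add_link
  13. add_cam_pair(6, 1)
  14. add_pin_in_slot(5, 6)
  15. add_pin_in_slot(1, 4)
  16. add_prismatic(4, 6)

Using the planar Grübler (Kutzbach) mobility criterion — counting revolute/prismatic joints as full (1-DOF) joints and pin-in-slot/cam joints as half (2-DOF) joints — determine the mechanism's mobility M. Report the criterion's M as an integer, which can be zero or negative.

M = 5

link 0 = ground. State L|J1|J2 = 1|0|0
+link1  2|0|0
+link2  3|0|0
+link3  4|0|0
+link4  5|0|0
PS(0,1) f=2→J2  5|0|1
+link5  6|0|1
R(0,2) f=1→J1  6|1|1
C(5,4) f=2→J2  6|1|2
PS(1,3) f=2→J2  6|1|3
C(3,5) f=2→J2  6|1|4
R(2,5) f=1→J1  6|2|4
+link6  7|2|4
C(6,1) f=2→J2  7|2|5
PS(5,6) f=2→J2  7|2|6
PS(1,4) f=2→J2  7|2|7
P(4,6) f=1→J1  7|3|7
M = 3(7−1)−2·3−7 = 18−6−7 = 5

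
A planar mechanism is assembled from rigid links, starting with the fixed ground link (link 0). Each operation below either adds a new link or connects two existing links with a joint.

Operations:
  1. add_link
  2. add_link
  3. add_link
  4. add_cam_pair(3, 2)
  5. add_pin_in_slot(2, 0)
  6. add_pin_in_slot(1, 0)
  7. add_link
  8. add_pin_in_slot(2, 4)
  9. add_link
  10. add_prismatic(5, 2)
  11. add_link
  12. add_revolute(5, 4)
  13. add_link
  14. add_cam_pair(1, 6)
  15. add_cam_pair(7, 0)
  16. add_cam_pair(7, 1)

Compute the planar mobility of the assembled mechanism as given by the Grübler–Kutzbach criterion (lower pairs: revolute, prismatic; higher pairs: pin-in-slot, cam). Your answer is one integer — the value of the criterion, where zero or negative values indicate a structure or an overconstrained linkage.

M = 10

[1;0;0] (link 0 is ground)
L+ [2;0;0]
L+ [3;0;0]
L+ [4;0;0]
C(3,2)∈J2 [4;0;1]
PS(2,0)∈J2 [4;0;2]
PS(1,0)∈J2 [4;0;3]
L+ [5;0;3]
PS(2,4)∈J2 [5;0;4]
L+ [6;0;4]
P(5,2)∈J1 [6;1;4]
L+ [7;1;4]
R(5,4)∈J1 [7;2;4]
L+ [8;2;4]
C(1,6)∈J2 [8;2;5]
C(7,0)∈J2 [8;2;6]
C(7,1)∈J2 [8;2;7]
mobility = 21 − 4 − 7 = 10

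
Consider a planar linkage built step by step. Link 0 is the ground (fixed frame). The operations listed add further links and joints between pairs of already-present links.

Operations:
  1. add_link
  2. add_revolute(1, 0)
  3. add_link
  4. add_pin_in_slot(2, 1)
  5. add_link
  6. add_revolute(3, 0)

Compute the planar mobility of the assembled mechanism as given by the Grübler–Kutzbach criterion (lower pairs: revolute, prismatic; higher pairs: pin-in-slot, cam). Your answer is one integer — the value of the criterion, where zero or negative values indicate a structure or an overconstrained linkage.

link 0 = ground. State L|J1|J2 = 1|0|0
+link1  2|0|0
R(1,0) f=1→J1  2|1|0
+link2  3|1|0
PS(2,1) f=2→J2  3|1|1
+link3  4|1|1
R(3,0) f=1→J1  4|2|1
M = 3(4−1)−2·2−1 = 9−4−1 = 4

M = 4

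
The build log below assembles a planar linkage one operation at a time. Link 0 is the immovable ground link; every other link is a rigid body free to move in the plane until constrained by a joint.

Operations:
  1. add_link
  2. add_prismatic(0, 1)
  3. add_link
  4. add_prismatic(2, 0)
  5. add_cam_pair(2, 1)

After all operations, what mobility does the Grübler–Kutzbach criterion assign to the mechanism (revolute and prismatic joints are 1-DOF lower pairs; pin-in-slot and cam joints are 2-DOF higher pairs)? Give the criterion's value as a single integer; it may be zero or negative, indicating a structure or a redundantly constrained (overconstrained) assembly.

(L,J1,J2)=(1,0,0); link0 fixed
link1: (2,0,0)
P 0-1 [J1]: (2,1,0)
link2: (3,1,0)
P 2-0 [J1]: (3,2,0)
C 2-1 [J2]: (3,2,1)
Grübler: 3·2 − 2·2 − 1 = 1

M = 1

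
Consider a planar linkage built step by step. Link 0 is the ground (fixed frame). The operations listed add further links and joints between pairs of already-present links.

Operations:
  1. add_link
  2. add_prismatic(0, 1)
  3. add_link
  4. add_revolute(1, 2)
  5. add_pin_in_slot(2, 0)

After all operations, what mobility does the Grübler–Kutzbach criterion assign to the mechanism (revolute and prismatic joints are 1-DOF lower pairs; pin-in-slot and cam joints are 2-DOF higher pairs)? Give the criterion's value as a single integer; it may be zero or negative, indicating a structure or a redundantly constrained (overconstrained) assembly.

[1;0;0] (link 0 is ground)
L+ [2;0;0]
P(0,1)∈J1 [2;1;0]
L+ [3;1;0]
R(1,2)∈J1 [3;2;0]
PS(2,0)∈J2 [3;2;1]
mobility = 6 − 4 − 1 = 1

M = 1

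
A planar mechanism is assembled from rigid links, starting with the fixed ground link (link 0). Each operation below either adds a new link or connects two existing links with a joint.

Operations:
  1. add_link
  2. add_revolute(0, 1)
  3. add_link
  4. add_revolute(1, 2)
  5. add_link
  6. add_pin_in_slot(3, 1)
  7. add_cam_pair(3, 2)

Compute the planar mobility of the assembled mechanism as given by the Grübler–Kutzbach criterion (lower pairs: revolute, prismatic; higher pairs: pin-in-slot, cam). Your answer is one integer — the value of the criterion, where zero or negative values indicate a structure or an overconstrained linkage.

ground; <1,0,0>
#1 <2,0,0>
R:0↔1 J1 <2,1,0>
#2 <3,1,0>
R:1↔2 J1 <3,2,0>
#3 <4,2,0>
PS:3↔1 J2 <4,2,1>
C:3↔2 J2 <4,2,2>
3×3 − 2×2 − 1×2 = 3

M = 3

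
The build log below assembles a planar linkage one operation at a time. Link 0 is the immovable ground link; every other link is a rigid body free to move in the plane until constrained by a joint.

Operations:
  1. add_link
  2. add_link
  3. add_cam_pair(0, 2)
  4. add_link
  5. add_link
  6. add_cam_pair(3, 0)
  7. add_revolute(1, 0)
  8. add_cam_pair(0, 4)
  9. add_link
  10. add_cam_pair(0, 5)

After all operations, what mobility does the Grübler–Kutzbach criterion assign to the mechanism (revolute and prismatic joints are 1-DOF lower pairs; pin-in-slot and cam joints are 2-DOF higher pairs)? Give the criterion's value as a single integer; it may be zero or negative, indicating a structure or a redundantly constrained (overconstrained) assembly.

(L,J1,J2)=(1,0,0); link0 fixed
link1: (2,0,0)
link2: (3,0,0)
C 0-2 [J2]: (3,0,1)
link3: (4,0,1)
link4: (5,0,1)
C 3-0 [J2]: (5,0,2)
R 1-0 [J1]: (5,1,2)
C 0-4 [J2]: (5,1,3)
link5: (6,1,3)
C 0-5 [J2]: (6,1,4)
Grübler: 3·5 − 2·1 − 4 = 9

M = 9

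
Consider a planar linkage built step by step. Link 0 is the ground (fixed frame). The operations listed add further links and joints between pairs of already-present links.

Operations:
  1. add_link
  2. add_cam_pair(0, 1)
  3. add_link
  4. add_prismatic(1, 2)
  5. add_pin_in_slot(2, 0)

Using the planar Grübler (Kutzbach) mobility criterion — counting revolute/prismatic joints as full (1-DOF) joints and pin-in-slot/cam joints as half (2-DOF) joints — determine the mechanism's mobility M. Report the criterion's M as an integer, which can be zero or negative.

M = 2

ground; <1,0,0>
#1 <2,0,0>
C:0↔1 J2 <2,0,1>
#2 <3,0,1>
P:1↔2 J1 <3,1,1>
PS:2↔0 J2 <3,1,2>
3×2 − 2×1 − 1×2 = 2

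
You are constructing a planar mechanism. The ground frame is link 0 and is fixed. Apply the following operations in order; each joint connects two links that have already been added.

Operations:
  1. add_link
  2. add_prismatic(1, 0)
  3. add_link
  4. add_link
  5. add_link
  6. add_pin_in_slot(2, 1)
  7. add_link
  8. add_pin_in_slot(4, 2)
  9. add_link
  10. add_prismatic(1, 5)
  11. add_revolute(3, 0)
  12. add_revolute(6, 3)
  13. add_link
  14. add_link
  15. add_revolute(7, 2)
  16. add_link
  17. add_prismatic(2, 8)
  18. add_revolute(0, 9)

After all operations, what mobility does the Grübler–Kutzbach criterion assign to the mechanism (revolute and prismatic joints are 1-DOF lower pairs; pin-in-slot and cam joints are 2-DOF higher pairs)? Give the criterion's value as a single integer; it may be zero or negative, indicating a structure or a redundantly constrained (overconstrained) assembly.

M = 11

(L,J1,J2)=(1,0,0); link0 fixed
link1: (2,0,0)
P 1-0 [J1]: (2,1,0)
link2: (3,1,0)
link3: (4,1,0)
link4: (5,1,0)
PS 2-1 [J2]: (5,1,1)
link5: (6,1,1)
PS 4-2 [J2]: (6,1,2)
link6: (7,1,2)
P 1-5 [J1]: (7,2,2)
R 3-0 [J1]: (7,3,2)
R 6-3 [J1]: (7,4,2)
link7: (8,4,2)
link8: (9,4,2)
R 7-2 [J1]: (9,5,2)
link9: (10,5,2)
P 2-8 [J1]: (10,6,2)
R 0-9 [J1]: (10,7,2)
Grübler: 3·9 − 2·7 − 2 = 11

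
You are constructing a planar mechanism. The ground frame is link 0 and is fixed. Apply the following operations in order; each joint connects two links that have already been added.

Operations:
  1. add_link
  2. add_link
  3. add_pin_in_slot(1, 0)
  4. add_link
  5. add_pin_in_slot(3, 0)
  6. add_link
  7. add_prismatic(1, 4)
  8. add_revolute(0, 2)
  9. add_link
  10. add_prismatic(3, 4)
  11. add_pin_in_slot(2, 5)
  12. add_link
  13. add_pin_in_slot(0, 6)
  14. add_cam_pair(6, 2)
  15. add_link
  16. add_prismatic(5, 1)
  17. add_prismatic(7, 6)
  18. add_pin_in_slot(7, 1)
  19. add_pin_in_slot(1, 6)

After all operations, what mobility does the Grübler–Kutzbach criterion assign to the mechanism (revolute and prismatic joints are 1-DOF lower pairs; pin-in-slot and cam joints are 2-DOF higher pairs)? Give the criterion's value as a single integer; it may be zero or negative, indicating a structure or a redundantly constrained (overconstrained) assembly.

M = 4

[1;0;0] (link 0 is ground)
L+ [2;0;0]
L+ [3;0;0]
PS(1,0)∈J2 [3;0;1]
L+ [4;0;1]
PS(3,0)∈J2 [4;0;2]
L+ [5;0;2]
P(1,4)∈J1 [5;1;2]
R(0,2)∈J1 [5;2;2]
L+ [6;2;2]
P(3,4)∈J1 [6;3;2]
PS(2,5)∈J2 [6;3;3]
L+ [7;3;3]
PS(0,6)∈J2 [7;3;4]
C(6,2)∈J2 [7;3;5]
L+ [8;3;5]
P(5,1)∈J1 [8;4;5]
P(7,6)∈J1 [8;5;5]
PS(7,1)∈J2 [8;5;6]
PS(1,6)∈J2 [8;5;7]
mobility = 21 − 10 − 7 = 4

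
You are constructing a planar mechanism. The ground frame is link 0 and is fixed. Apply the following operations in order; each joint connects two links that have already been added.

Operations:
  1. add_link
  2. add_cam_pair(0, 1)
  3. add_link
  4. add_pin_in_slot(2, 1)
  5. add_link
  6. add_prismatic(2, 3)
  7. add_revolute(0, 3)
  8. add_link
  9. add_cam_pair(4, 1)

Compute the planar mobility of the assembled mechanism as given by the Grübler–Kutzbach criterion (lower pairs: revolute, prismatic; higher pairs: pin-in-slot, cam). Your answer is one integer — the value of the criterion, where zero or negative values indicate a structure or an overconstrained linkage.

L=1 J1=0 J2=0
add link → L=2 J1=0 J2=0
C@0,1 dof=2 J2 → L=2 J1=0 J2=1
add link → L=3 J1=0 J2=1
PS@2,1 dof=2 J2 → L=3 J1=0 J2=2
add link → L=4 J1=0 J2=2
P@2,3 dof=1 J1 → L=4 J1=1 J2=2
R@0,3 dof=1 J1 → L=4 J1=2 J2=2
add link → L=5 J1=2 J2=2
C@4,1 dof=2 J2 → L=5 J1=2 J2=3
M=3(L−1)−2J1−J2=3·4−2·2−3=5

M = 5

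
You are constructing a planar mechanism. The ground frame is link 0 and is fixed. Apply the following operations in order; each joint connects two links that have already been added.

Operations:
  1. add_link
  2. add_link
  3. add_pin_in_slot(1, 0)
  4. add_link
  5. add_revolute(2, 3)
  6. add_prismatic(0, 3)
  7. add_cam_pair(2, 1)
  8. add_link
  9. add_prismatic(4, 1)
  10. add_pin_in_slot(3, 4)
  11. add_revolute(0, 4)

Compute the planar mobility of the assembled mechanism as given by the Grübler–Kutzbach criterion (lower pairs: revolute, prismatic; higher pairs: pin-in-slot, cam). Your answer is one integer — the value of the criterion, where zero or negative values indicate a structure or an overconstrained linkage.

L=1 J1=0 J2=0
add link → L=2 J1=0 J2=0
add link → L=3 J1=0 J2=0
PS@1,0 dof=2 J2 → L=3 J1=0 J2=1
add link → L=4 J1=0 J2=1
R@2,3 dof=1 J1 → L=4 J1=1 J2=1
P@0,3 dof=1 J1 → L=4 J1=2 J2=1
C@2,1 dof=2 J2 → L=4 J1=2 J2=2
add link → L=5 J1=2 J2=2
P@4,1 dof=1 J1 → L=5 J1=3 J2=2
PS@3,4 dof=2 J2 → L=5 J1=3 J2=3
R@0,4 dof=1 J1 → L=5 J1=4 J2=3
M=3(L−1)−2J1−J2=3·4−2·4−3=1

M = 1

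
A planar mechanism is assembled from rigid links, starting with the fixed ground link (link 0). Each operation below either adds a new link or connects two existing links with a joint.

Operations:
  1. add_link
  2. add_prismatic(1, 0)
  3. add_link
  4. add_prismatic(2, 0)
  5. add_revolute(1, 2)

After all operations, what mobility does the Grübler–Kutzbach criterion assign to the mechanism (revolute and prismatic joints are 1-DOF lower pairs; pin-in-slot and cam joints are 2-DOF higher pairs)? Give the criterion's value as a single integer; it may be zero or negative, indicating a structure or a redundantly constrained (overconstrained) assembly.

(L,J1,J2)=(1,0,0); link0 fixed
link1: (2,0,0)
P 1-0 [J1]: (2,1,0)
link2: (3,1,0)
P 2-0 [J1]: (3,2,0)
R 1-2 [J1]: (3,3,0)
Grübler: 3·2 − 2·3 − 0 = 0

M = 0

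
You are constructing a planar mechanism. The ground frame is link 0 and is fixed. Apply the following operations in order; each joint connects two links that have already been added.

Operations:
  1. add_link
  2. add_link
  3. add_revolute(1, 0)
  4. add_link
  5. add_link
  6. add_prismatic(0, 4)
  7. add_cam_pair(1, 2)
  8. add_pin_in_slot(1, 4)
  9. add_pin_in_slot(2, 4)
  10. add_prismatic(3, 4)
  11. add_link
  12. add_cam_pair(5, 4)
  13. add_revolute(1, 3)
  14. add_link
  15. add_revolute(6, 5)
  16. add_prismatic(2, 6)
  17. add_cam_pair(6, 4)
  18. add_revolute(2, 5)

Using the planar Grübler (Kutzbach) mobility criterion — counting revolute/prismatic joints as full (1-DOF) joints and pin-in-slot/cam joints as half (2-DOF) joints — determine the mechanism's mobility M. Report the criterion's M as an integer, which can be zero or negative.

ground; <1,0,0>
#1 <2,0,0>
#2 <3,0,0>
R:1↔0 J1 <3,1,0>
#3 <4,1,0>
#4 <5,1,0>
P:0↔4 J1 <5,2,0>
C:1↔2 J2 <5,2,1>
PS:1↔4 J2 <5,2,2>
PS:2↔4 J2 <5,2,3>
P:3↔4 J1 <5,3,3>
#5 <6,3,3>
C:5↔4 J2 <6,3,4>
R:1↔3 J1 <6,4,4>
#6 <7,4,4>
R:6↔5 J1 <7,5,4>
P:2↔6 J1 <7,6,4>
C:6↔4 J2 <7,6,5>
R:2↔5 J1 <7,7,5>
3×6 − 2×7 − 1×5 = -1

M = -1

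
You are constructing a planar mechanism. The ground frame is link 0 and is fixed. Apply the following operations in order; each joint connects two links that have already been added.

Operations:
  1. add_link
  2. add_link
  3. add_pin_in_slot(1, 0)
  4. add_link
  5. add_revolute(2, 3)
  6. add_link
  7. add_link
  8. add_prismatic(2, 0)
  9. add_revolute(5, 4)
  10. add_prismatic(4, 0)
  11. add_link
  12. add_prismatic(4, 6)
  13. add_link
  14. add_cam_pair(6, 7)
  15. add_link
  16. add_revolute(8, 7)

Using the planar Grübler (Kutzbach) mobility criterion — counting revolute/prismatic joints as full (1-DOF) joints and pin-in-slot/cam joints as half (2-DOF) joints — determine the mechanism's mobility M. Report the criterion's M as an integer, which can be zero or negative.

M = 10

L=1 J1=0 J2=0
add link → L=2 J1=0 J2=0
add link → L=3 J1=0 J2=0
PS@1,0 dof=2 J2 → L=3 J1=0 J2=1
add link → L=4 J1=0 J2=1
R@2,3 dof=1 J1 → L=4 J1=1 J2=1
add link → L=5 J1=1 J2=1
add link → L=6 J1=1 J2=1
P@2,0 dof=1 J1 → L=6 J1=2 J2=1
R@5,4 dof=1 J1 → L=6 J1=3 J2=1
P@4,0 dof=1 J1 → L=6 J1=4 J2=1
add link → L=7 J1=4 J2=1
P@4,6 dof=1 J1 → L=7 J1=5 J2=1
add link → L=8 J1=5 J2=1
C@6,7 dof=2 J2 → L=8 J1=5 J2=2
add link → L=9 J1=5 J2=2
R@8,7 dof=1 J1 → L=9 J1=6 J2=2
M=3(L−1)−2J1−J2=3·8−2·6−2=10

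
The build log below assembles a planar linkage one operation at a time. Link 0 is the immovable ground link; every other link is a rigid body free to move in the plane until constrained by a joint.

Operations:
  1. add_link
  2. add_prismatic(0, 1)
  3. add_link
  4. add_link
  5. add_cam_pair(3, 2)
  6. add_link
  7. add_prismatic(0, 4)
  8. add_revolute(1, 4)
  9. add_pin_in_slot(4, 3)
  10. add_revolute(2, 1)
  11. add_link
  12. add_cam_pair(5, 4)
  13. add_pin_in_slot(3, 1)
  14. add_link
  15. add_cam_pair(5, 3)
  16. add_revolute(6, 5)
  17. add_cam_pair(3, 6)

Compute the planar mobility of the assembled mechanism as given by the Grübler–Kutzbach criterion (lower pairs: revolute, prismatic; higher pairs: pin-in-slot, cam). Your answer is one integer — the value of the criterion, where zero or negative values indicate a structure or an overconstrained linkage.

[1;0;0] (link 0 is ground)
L+ [2;0;0]
P(0,1)∈J1 [2;1;0]
L+ [3;1;0]
L+ [4;1;0]
C(3,2)∈J2 [4;1;1]
L+ [5;1;1]
P(0,4)∈J1 [5;2;1]
R(1,4)∈J1 [5;3;1]
PS(4,3)∈J2 [5;3;2]
R(2,1)∈J1 [5;4;2]
L+ [6;4;2]
C(5,4)∈J2 [6;4;3]
PS(3,1)∈J2 [6;4;4]
L+ [7;4;4]
C(5,3)∈J2 [7;4;5]
R(6,5)∈J1 [7;5;5]
C(3,6)∈J2 [7;5;6]
mobility = 18 − 10 − 6 = 2

M = 2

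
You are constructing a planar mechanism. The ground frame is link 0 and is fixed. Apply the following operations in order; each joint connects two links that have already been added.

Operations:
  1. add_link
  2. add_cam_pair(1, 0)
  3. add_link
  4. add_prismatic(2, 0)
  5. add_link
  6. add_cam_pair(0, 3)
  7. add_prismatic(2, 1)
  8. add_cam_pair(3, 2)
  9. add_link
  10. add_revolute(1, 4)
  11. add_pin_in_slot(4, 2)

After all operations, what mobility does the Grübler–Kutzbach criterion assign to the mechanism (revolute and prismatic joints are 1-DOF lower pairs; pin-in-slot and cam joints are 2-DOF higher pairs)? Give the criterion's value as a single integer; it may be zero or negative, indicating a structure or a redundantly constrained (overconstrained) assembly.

link 0 = ground. State L|J1|J2 = 1|0|0
+link1  2|0|0
C(1,0) f=2→J2  2|0|1
+link2  3|0|1
P(2,0) f=1→J1  3|1|1
+link3  4|1|1
C(0,3) f=2→J2  4|1|2
P(2,1) f=1→J1  4|2|2
C(3,2) f=2→J2  4|2|3
+link4  5|2|3
R(1,4) f=1→J1  5|3|3
PS(4,2) f=2→J2  5|3|4
M = 3(5−1)−2·3−4 = 12−6−4 = 2

M = 2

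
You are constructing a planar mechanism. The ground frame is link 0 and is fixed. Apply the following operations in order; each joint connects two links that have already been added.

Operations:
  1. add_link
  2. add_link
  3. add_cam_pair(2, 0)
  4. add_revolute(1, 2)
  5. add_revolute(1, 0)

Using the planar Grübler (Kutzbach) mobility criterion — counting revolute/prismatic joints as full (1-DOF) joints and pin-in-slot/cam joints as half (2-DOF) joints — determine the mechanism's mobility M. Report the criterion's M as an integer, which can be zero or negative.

(L,J1,J2)=(1,0,0); link0 fixed
link1: (2,0,0)
link2: (3,0,0)
C 2-0 [J2]: (3,0,1)
R 1-2 [J1]: (3,1,1)
R 1-0 [J1]: (3,2,1)
Grübler: 3·2 − 2·2 − 1 = 1

M = 1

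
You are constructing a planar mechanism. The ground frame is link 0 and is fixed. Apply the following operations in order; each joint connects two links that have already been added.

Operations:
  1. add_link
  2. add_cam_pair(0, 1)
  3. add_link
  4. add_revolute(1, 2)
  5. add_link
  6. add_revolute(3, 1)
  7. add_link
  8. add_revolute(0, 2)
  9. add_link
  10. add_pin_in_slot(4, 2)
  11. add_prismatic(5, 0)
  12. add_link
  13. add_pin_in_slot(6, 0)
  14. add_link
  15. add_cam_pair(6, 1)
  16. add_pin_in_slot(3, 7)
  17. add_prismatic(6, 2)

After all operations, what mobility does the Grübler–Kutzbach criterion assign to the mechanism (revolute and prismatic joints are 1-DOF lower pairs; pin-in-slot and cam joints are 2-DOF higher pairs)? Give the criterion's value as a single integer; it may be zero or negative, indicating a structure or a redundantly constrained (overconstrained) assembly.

M = 6

ground; <1,0,0>
#1 <2,0,0>
C:0↔1 J2 <2,0,1>
#2 <3,0,1>
R:1↔2 J1 <3,1,1>
#3 <4,1,1>
R:3↔1 J1 <4,2,1>
#4 <5,2,1>
R:0↔2 J1 <5,3,1>
#5 <6,3,1>
PS:4↔2 J2 <6,3,2>
P:5↔0 J1 <6,4,2>
#6 <7,4,2>
PS:6↔0 J2 <7,4,3>
#7 <8,4,3>
C:6↔1 J2 <8,4,4>
PS:3↔7 J2 <8,4,5>
P:6↔2 J1 <8,5,5>
3×7 − 2×5 − 1×5 = 6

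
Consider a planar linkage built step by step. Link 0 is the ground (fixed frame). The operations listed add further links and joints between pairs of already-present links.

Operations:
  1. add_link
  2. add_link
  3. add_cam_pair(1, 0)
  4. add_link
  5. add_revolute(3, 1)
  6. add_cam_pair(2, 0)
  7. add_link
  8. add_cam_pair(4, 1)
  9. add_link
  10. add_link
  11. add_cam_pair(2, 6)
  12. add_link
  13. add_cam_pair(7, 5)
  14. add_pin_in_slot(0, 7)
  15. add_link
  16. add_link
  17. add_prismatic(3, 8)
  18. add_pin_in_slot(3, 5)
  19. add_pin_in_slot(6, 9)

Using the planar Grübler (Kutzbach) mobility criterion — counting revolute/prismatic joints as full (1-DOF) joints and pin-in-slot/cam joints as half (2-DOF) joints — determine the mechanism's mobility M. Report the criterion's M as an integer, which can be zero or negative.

(L,J1,J2)=(1,0,0); link0 fixed
link1: (2,0,0)
link2: (3,0,0)
C 1-0 [J2]: (3,0,1)
link3: (4,0,1)
R 3-1 [J1]: (4,1,1)
C 2-0 [J2]: (4,1,2)
link4: (5,1,2)
C 4-1 [J2]: (5,1,3)
link5: (6,1,3)
link6: (7,1,3)
C 2-6 [J2]: (7,1,4)
link7: (8,1,4)
C 7-5 [J2]: (8,1,5)
PS 0-7 [J2]: (8,1,6)
link8: (9,1,6)
link9: (10,1,6)
P 3-8 [J1]: (10,2,6)
PS 3-5 [J2]: (10,2,7)
PS 6-9 [J2]: (10,2,8)
Grübler: 3·9 − 2·2 − 8 = 15

M = 15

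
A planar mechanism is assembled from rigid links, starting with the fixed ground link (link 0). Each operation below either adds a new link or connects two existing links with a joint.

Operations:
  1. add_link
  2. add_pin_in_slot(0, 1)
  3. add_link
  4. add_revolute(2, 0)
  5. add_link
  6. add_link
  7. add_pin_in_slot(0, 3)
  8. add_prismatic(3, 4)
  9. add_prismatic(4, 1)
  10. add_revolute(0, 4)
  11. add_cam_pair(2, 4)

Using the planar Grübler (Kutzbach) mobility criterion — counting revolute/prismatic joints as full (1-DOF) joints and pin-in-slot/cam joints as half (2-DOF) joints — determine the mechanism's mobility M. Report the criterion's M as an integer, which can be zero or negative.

M = 1

link 0 = ground. State L|J1|J2 = 1|0|0
+link1  2|0|0
PS(0,1) f=2→J2  2|0|1
+link2  3|0|1
R(2,0) f=1→J1  3|1|1
+link3  4|1|1
+link4  5|1|1
PS(0,3) f=2→J2  5|1|2
P(3,4) f=1→J1  5|2|2
P(4,1) f=1→J1  5|3|2
R(0,4) f=1→J1  5|4|2
C(2,4) f=2→J2  5|4|3
M = 3(5−1)−2·4−3 = 12−8−3 = 1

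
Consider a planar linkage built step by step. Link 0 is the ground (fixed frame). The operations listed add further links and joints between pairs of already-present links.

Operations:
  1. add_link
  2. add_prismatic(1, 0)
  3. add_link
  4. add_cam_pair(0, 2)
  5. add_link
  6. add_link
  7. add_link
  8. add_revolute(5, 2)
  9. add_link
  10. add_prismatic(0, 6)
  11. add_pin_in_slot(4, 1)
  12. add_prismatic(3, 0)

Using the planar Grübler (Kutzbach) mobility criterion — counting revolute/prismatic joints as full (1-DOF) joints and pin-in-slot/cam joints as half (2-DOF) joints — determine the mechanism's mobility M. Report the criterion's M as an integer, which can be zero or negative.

M = 8

[1;0;0] (link 0 is ground)
L+ [2;0;0]
P(1,0)∈J1 [2;1;0]
L+ [3;1;0]
C(0,2)∈J2 [3;1;1]
L+ [4;1;1]
L+ [5;1;1]
L+ [6;1;1]
R(5,2)∈J1 [6;2;1]
L+ [7;2;1]
P(0,6)∈J1 [7;3;1]
PS(4,1)∈J2 [7;3;2]
P(3,0)∈J1 [7;4;2]
mobility = 18 − 8 − 2 = 8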